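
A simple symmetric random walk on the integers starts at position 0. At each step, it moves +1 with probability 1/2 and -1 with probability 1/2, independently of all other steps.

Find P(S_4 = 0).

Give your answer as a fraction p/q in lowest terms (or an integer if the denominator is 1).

Answer: 3/8

Derivation:
To reach position 0 after 4 steps: need 2 steps of +1 and 2 of -1.
Favorable paths: C(4,2) = 6
Total paths: 2^4 = 16
P = 6/16 = 3/8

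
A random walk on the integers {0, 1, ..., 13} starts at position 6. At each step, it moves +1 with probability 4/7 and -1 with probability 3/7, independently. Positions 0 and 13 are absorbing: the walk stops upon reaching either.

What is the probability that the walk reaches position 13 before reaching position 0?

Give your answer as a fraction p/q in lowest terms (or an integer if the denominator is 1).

Answer: 55164928/65514541

Derivation:
Biased walk: p = 4/7, q = 3/7, r = q/p = 3/4
Gambler's ruin: P(hit 13 before 0 | start at 6) = (1 - r^a)/(1 - r^N)
r^6 = 729/4096; r^13 = 1594323/67108864
P = (1 - 729/4096) / (1 - 1594323/67108864) = 3367/4096 / 65514541/67108864 = 55164928/65514541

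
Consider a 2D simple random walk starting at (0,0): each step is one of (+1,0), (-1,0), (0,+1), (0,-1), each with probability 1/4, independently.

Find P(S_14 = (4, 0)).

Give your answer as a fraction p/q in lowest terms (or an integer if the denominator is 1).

Answer: 1002001/67108864

Derivation:
Let h be the number of horizontal steps (so 14-h are vertical). To end at (4,0) need (h+4)/2 right-steps and ((14-h)+0)/2 up-steps.
Sum over h with 4 ≤ h ≤ 14, h ≡ 0 (mod 2), 14-h ≡ 0 (mod 2):
h=4: C(14,4)·C(4,4)·C(10,5) = 1001·1·252 = 252252
h=6: C(14,6)·C(6,5)·C(8,4) = 3003·6·70 = 1261260
h=8: C(14,8)·C(8,6)·C(6,3) = 3003·28·20 = 1681680
h=10: C(14,10)·C(10,7)·C(4,2) = 1001·120·6 = 720720
h=12: C(14,12)·C(12,8)·C(2,1) = 91·495·2 = 90090
h=14: C(14,14)·C(14,9)·C(0,0) = 1·2002·1 = 2002
Total favorable: 4008004
Total paths: 4^14 = 268435456
P = 4008004/268435456 = 1002001/67108864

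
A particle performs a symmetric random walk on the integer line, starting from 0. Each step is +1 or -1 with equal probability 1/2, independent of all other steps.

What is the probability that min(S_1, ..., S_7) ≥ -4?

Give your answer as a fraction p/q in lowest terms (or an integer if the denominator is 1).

Let f(t,s) = #length-t paths at position s with S_1..S_t all ≥ -4.
f(t,s) = f(t-1,s-1) + f(t-1,s+1) for s ≥ -4; f(t,s) = 0 for s < -4.
t=0: f(0,0)=1
t=1: f(1,-1)=1 f(1,1)=1
t=2: f(2,-2)=1 f(2,0)=2 f(2,2)=1
t=3: f(3,-3)=1 f(3,-1)=3 f(3,1)=3 f(3,3)=1
t=4: f(4,-4)=1 f(4,-2)=4 f(4,0)=6 f(4,2)=4 f(4,4)=1
t=5: f(5,-3)=5 f(5,-1)=10 f(5,1)=10 f(5,3)=5 f(5,5)=1
t=6: f(6,-4)=5 f(6,-2)=15 f(6,0)=20 f(6,2)=15 f(6,4)=6 f(6,6)=1
t=7: f(7,-3)=20 f(7,-1)=35 f(7,1)=35 f(7,3)=21 f(7,5)=7 f(7,7)=1
Σ_s f(7,s) = 119
P = 119/128 = 119/128

Answer: 119/128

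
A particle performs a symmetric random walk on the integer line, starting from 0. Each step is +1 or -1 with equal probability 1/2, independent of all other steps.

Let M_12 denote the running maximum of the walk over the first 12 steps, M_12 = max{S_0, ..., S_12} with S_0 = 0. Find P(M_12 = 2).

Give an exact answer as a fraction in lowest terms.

Let M_12 = max(S_0,...,S_12). Use the reflection principle: for j ≥ 1, #{paths with M_12 ≥ j} = #{S_12 ≥ j} + #{S_12 ≥ j+1}.
By reflection, #{M_12 ≥ 2} = #{S_12 ≥ 2} + #{S_12 ≥ 3} = 1586 + 794 = 2380.
#{M_12 ≥ 3} = #{S_12 ≥ 3} + #{S_12 ≥ 4} = 794 + 794 = 1588.
#{M_12 = 2} = 2380 - 1588 = 792.
P(M_12 = 2) = 792/4096 = 99/512

Answer: 99/512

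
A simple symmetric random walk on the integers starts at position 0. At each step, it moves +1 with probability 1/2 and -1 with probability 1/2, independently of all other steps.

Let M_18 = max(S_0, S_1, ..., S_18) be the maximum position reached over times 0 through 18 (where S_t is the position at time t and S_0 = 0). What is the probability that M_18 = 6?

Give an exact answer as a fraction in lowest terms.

Let M_18 = max(S_0,...,S_18). Use the reflection principle: for j ≥ 1, #{paths with M_18 ≥ j} = #{S_18 ≥ j} + #{S_18 ≥ j+1}.
By reflection, #{M_18 ≥ 6} = #{S_18 ≥ 6} + #{S_18 ≥ 7} = 31180 + 12616 = 43796.
#{M_18 ≥ 7} = #{S_18 ≥ 7} + #{S_18 ≥ 8} = 12616 + 12616 = 25232.
#{M_18 = 6} = 43796 - 25232 = 18564.
P(M_18 = 6) = 18564/262144 = 4641/65536

Answer: 4641/65536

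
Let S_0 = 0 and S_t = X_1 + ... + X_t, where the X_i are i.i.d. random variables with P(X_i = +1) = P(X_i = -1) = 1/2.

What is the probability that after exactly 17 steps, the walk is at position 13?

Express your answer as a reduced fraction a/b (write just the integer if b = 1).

To reach position 13 after 17 steps: need 15 steps of +1 and 2 of -1.
Favorable paths: C(17,15) = 136
Total paths: 2^17 = 131072
P = 136/131072 = 17/16384

Answer: 17/16384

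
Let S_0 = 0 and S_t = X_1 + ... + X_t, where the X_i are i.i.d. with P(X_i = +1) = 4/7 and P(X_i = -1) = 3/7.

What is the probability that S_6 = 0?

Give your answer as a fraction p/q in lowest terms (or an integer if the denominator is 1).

Answer: 34560/117649

Derivation:
To be at 0 after 6 steps: need exactly 3 steps of +1 and 3 of -1.
Number of such sequences: C(6,3) = 20
Each has probability (4/7)^3 · (3/7)^3 = 1728/117649
P = 20 · 1728/117649 = 34560/117649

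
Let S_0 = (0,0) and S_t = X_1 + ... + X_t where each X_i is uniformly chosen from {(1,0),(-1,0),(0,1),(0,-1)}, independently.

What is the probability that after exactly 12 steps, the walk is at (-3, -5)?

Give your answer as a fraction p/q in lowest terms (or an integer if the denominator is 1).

Answer: 3267/1048576

Derivation:
Let h be the number of horizontal steps (so 12-h are vertical). To end at (-3,-5) need (h-3)/2 right-steps and ((12-h)-5)/2 up-steps.
Sum over h with 3 ≤ h ≤ 7, h ≡ 1 (mod 2), 12-h ≡ 1 (mod 2):
h=3: C(12,3)·C(3,0)·C(9,2) = 220·1·36 = 7920
h=5: C(12,5)·C(5,1)·C(7,1) = 792·5·7 = 27720
h=7: C(12,7)·C(7,2)·C(5,0) = 792·21·1 = 16632
Total favorable: 52272
Total paths: 4^12 = 16777216
P = 52272/16777216 = 3267/1048576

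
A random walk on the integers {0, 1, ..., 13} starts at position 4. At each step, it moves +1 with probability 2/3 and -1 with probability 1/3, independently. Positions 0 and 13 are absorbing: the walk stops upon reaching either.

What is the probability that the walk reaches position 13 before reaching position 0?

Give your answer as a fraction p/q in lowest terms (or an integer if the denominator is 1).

Answer: 7680/8191

Derivation:
Biased walk: p = 2/3, q = 1/3, r = q/p = 1/2
Gambler's ruin: P(hit 13 before 0 | start at 4) = (1 - r^a)/(1 - r^N)
r^4 = 1/16; r^13 = 1/8192
P = (1 - 1/16) / (1 - 1/8192) = 15/16 / 8191/8192 = 7680/8191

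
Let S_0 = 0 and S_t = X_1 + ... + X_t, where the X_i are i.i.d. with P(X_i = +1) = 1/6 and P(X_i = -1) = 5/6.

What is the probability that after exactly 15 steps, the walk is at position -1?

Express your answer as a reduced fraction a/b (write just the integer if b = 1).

Answer: 279296875/52242776064

Derivation:
To reach position -1 after 15 steps: need 7 steps of +1 and 8 steps of -1.
Number of such sequences: C(15,7) = 6435
Each has probability (1/6)^7 · (5/6)^8 = 390625/470184984576
P = 6435 · 390625/470184984576 = 279296875/52242776064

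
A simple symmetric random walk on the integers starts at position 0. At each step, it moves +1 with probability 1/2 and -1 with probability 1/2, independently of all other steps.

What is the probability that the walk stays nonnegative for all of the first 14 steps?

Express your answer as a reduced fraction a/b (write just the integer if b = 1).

Answer: 429/2048

Derivation:
Let f(t,s) = #length-t paths at position s with S_1..S_t all ≥ 0.
f(t,s) = f(t-1,s-1) + f(t-1,s+1) for s ≥ 0; f(t,s) = 0 for s < 0.
t=0: f(0,0)=1
t=1: f(1,1)=1
t=2: f(2,0)=1 f(2,2)=1
t=3: f(3,1)=2 f(3,3)=1
t=4: f(4,0)=2 f(4,2)=3 f(4,4)=1
t=5: f(5,1)=5 f(5,3)=4 f(5,5)=1
t=6: f(6,0)=5 f(6,2)=9 f(6,4)=5 f(6,6)=1
t=7: f(7,1)=14 f(7,3)=14 f(7,5)=6 f(7,7)=1
t=8: f(8,0)=14 f(8,2)=28 f(8,4)=20 f(8,6)=7 f(8,8)=1
t=9: f(9,1)=42 f(9,3)=48 f(9,5)=27 f(9,7)=8 f(9,9)=1
t=10: f(10,0)=42 f(10,2)=90 f(10,4)=75 f(10,6)=35 f(10,8)=9 f(10,10)=1
t=11: f(11,1)=132 f(11,3)=165 f(11,5)=110 f(11,7)=44 f(11,9)=10 f(11,11)=1
t=12: f(12,0)=132 f(12,2)=297 f(12,4)=275 f(12,6)=154 f(12,8)=54 f(12,10)=11 f(12,12)=1
t=13: f(13,1)=429 f(13,3)=572 f(13,5)=429 f(13,7)=208 f(13,9)=65 f(13,11)=12 f(13,13)=1
t=14: f(14,0)=429 f(14,2)=1001 f(14,4)=1001 f(14,6)=637 f(14,8)=273 f(14,10)=77 f(14,12)=13 f(14,14)=1
Σ_s f(14,s) = 3432
P = 3432/16384 = 429/2048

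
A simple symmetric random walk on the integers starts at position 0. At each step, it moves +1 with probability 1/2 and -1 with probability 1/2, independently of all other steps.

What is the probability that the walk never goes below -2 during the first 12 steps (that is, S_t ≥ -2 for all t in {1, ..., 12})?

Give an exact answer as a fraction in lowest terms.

Answer: 627/1024

Derivation:
Let f(t,s) = #length-t paths at position s with S_1..S_t all ≥ -2.
f(t,s) = f(t-1,s-1) + f(t-1,s+1) for s ≥ -2; f(t,s) = 0 for s < -2.
t=0: f(0,0)=1
t=1: f(1,-1)=1 f(1,1)=1
t=2: f(2,-2)=1 f(2,0)=2 f(2,2)=1
t=3: f(3,-1)=3 f(3,1)=3 f(3,3)=1
t=4: f(4,-2)=3 f(4,0)=6 f(4,2)=4 f(4,4)=1
t=5: f(5,-1)=9 f(5,1)=10 f(5,3)=5 f(5,5)=1
t=6: f(6,-2)=9 f(6,0)=19 f(6,2)=15 f(6,4)=6 f(6,6)=1
t=7: f(7,-1)=28 f(7,1)=34 f(7,3)=21 f(7,5)=7 f(7,7)=1
t=8: f(8,-2)=28 f(8,0)=62 f(8,2)=55 f(8,4)=28 f(8,6)=8 f(8,8)=1
t=9: f(9,-1)=90 f(9,1)=117 f(9,3)=83 f(9,5)=36 f(9,7)=9 f(9,9)=1
t=10: f(10,-2)=90 f(10,0)=207 f(10,2)=200 f(10,4)=119 f(10,6)=45 f(10,8)=10 f(10,10)=1
t=11: f(11,-1)=297 f(11,1)=407 f(11,3)=319 f(11,5)=164 f(11,7)=55 f(11,9)=11 f(11,11)=1
t=12: f(12,-2)=297 f(12,0)=704 f(12,2)=726 f(12,4)=483 f(12,6)=219 f(12,8)=66 f(12,10)=12 f(12,12)=1
Σ_s f(12,s) = 2508
P = 2508/4096 = 627/1024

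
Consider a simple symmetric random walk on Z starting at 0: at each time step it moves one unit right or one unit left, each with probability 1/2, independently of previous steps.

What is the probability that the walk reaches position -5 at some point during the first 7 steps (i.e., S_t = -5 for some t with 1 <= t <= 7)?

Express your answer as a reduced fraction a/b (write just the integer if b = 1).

Count via complement. Let g(t,s) = #length-t paths at position s with S_1..S_t all ≠ -5.
g(t,s) = g(t-1,s-1) + g(t-1,s+1) for s ≠ -5; g(t,-5) = 0.
t=0: g(0,0)=1
t=1: g(1,-1)=1 g(1,1)=1
t=2: g(2,-2)=1 g(2,0)=2 g(2,2)=1
t=3: g(3,-3)=1 g(3,-1)=3 g(3,1)=3 g(3,3)=1
t=4: g(4,-4)=1 g(4,-2)=4 g(4,0)=6 g(4,2)=4 g(4,4)=1
t=5: g(5,-3)=5 g(5,-1)=10 g(5,1)=10 g(5,3)=5 g(5,5)=1
t=6: g(6,-4)=5 g(6,-2)=15 g(6,0)=20 g(6,2)=15 g(6,4)=6 g(6,6)=1
t=7: g(7,-3)=20 g(7,-1)=35 g(7,1)=35 g(7,3)=21 g(7,5)=7 g(7,7)=1
Paths never hitting -5: Σ_s g(7,s) = 119
Paths hitting -5: 2^7 - 119 = 9
P = 9/128 = 9/128

Answer: 9/128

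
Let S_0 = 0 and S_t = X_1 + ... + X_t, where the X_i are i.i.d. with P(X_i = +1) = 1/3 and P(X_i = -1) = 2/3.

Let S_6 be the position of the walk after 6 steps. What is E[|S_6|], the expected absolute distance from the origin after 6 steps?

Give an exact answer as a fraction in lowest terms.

Answer: 602/243

Derivation:
S_6 takes values m ≡ 0 (mod 2) with |m| ≤ 6; P(S_6=m) = C(6,(6+m)/2) · (1/3)^((6+m)/2) · (2/3)^((6-m)/2).
Distribution: P(S=-6)=64/729, P(S=-4)=64/243, P(S=-2)=80/243, P(S=0)=160/729, P(S=2)=20/243, P(S=4)=4/243, P(S=6)=1/729
E[|S_6|] = Σ_m |m|·P(S_6=m) = 602/243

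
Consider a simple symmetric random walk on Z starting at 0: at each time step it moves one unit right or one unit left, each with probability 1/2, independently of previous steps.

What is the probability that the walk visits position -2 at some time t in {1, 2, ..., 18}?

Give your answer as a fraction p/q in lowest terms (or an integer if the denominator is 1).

Count via complement. Let g(t,s) = #length-t paths at position s with S_1..S_t all ≠ -2.
g(t,s) = g(t-1,s-1) + g(t-1,s+1) for s ≠ -2; g(t,-2) = 0.
t=0: g(0,0)=1
t=1: g(1,-1)=1 g(1,1)=1
t=2: g(2,0)=2 g(2,2)=1
t=3: g(3,-1)=2 g(3,1)=3 g(3,3)=1
t=4: g(4,0)=5 g(4,2)=4 g(4,4)=1
t=5: g(5,-1)=5 g(5,1)=9 g(5,3)=5 g(5,5)=1
t=6: g(6,0)=14 g(6,2)=14 g(6,4)=6 g(6,6)=1
t=7: g(7,-1)=14 g(7,1)=28 g(7,3)=20 g(7,5)=7 g(7,7)=1
t=8: g(8,0)=42 g(8,2)=48 g(8,4)=27 g(8,6)=8 g(8,8)=1
t=9: g(9,-1)=42 g(9,1)=90 g(9,3)=75 g(9,5)=35 g(9,7)=9 g(9,9)=1
t=10: g(10,0)=132 g(10,2)=165 g(10,4)=110 g(10,6)=44 g(10,8)=10 g(10,10)=1
t=11: g(11,-1)=132 g(11,1)=297 g(11,3)=275 g(11,5)=154 g(11,7)=54 g(11,9)=11 g(11,11)=1
t=12: g(12,0)=429 g(12,2)=572 g(12,4)=429 g(12,6)=208 g(12,8)=65 g(12,10)=12 g(12,12)=1
t=13: g(13,-1)=429 g(13,1)=1001 g(13,3)=1001 g(13,5)=637 g(13,7)=273 g(13,9)=77 g(13,11)=13 g(13,13)=1
t=14: g(14,0)=1430 g(14,2)=2002 g(14,4)=1638 g(14,6)=910 g(14,8)=350 g(14,10)=90 g(14,12)=14 g(14,14)=1
t=15: g(15,-1)=1430 g(15,1)=3432 g(15,3)=3640 g(15,5)=2548 g(15,7)=1260 g(15,9)=440 g(15,11)=104 g(15,13)=15 g(15,15)=1
t=16: g(16,0)=4862 g(16,2)=7072 g(16,4)=6188 g(16,6)=3808 g(16,8)=1700 g(16,10)=544 g(16,12)=119 g(16,14)=16 g(16,16)=1
t=17: g(17,-1)=4862 g(17,1)=11934 g(17,3)=13260 g(17,5)=9996 g(17,7)=5508 g(17,9)=2244 g(17,11)=663 g(17,13)=135 g(17,15)=17 g(17,17)=1
t=18: g(18,0)=16796 g(18,2)=25194 g(18,4)=23256 g(18,6)=15504 g(18,8)=7752 g(18,10)=2907 g(18,12)=798 g(18,14)=152 g(18,16)=18 g(18,18)=1
Paths never hitting -2: Σ_s g(18,s) = 92378
Paths hitting -2: 2^18 - 92378 = 169766
P = 169766/262144 = 84883/131072

Answer: 84883/131072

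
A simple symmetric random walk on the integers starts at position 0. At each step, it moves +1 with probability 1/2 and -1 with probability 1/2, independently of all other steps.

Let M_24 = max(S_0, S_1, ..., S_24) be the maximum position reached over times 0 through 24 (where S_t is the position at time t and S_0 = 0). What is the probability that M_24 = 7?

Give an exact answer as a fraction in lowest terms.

Let M_24 = max(S_0,...,S_24). Use the reflection principle: for j ≥ 1, #{paths with M_24 ≥ j} = #{S_24 ≥ j} + #{S_24 ≥ j+1}.
By reflection, #{M_24 ≥ 7} = #{S_24 ≥ 7} + #{S_24 ≥ 8} = 1271626 + 1271626 = 2543252.
#{M_24 ≥ 8} = #{S_24 ≥ 8} + #{S_24 ≥ 9} = 1271626 + 536155 = 1807781.
#{M_24 = 7} = 2543252 - 1807781 = 735471.
P(M_24 = 7) = 735471/16777216 = 735471/16777216

Answer: 735471/16777216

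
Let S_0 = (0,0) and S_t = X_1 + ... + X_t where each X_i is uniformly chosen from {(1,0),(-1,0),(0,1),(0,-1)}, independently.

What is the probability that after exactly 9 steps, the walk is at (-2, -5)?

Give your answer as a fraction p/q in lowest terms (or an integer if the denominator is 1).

Let h be the number of horizontal steps (so 9-h are vertical). To end at (-2,-5) need (h-2)/2 right-steps and ((9-h)-5)/2 up-steps.
Sum over h with 2 ≤ h ≤ 4, h ≡ 0 (mod 2), 9-h ≡ 1 (mod 2):
h=2: C(9,2)·C(2,0)·C(7,1) = 36·1·7 = 252
h=4: C(9,4)·C(4,1)·C(5,0) = 126·4·1 = 504
Total favorable: 756
Total paths: 4^9 = 262144
P = 756/262144 = 189/65536

Answer: 189/65536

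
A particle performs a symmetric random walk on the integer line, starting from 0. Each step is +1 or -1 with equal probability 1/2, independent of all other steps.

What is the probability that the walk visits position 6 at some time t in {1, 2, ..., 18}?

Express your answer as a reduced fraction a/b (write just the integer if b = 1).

Count via complement. Let g(t,s) = #length-t paths at position s with S_1..S_t all ≠ 6.
g(t,s) = g(t-1,s-1) + g(t-1,s+1) for s ≠ 6; g(t,6) = 0.
t=0: g(0,0)=1
t=1: g(1,-1)=1 g(1,1)=1
t=2: g(2,-2)=1 g(2,0)=2 g(2,2)=1
t=3: g(3,-3)=1 g(3,-1)=3 g(3,1)=3 g(3,3)=1
t=4: g(4,-4)=1 g(4,-2)=4 g(4,0)=6 g(4,2)=4 g(4,4)=1
t=5: g(5,-5)=1 g(5,-3)=5 g(5,-1)=10 g(5,1)=10 g(5,3)=5 g(5,5)=1
t=6: g(6,-6)=1 g(6,-4)=6 g(6,-2)=15 g(6,0)=20 g(6,2)=15 g(6,4)=6
t=7: g(7,-7)=1 g(7,-5)=7 g(7,-3)=21 g(7,-1)=35 g(7,1)=35 g(7,3)=21 g(7,5)=6
t=8: g(8,-8)=1 g(8,-6)=8 g(8,-4)=28 g(8,-2)=56 g(8,0)=70 g(8,2)=56 g(8,4)=27
t=9: g(9,-9)=1 g(9,-7)=9 g(9,-5)=36 g(9,-3)=84 g(9,-1)=126 g(9,1)=126 g(9,3)=83 g(9,5)=27
t=10: g(10,-10)=1 g(10,-8)=10 g(10,-6)=45 g(10,-4)=120 g(10,-2)=210 g(10,0)=252 g(10,2)=209 g(10,4)=110
t=11: g(11,-11)=1 g(11,-9)=11 g(11,-7)=55 g(11,-5)=165 g(11,-3)=330 g(11,-1)=462 g(11,1)=461 g(11,3)=319 g(11,5)=110
t=12: g(12,-12)=1 g(12,-10)=12 g(12,-8)=66 g(12,-6)=220 g(12,-4)=495 g(12,-2)=792 g(12,0)=923 g(12,2)=780 g(12,4)=429
t=13: g(13,-13)=1 g(13,-11)=13 g(13,-9)=78 g(13,-7)=286 g(13,-5)=715 g(13,-3)=1287 g(13,-1)=1715 g(13,1)=1703 g(13,3)=1209 g(13,5)=429
t=14: g(14,-14)=1 g(14,-12)=14 g(14,-10)=91 g(14,-8)=364 g(14,-6)=1001 g(14,-4)=2002 g(14,-2)=3002 g(14,0)=3418 g(14,2)=2912 g(14,4)=1638
t=15: g(15,-15)=1 g(15,-13)=15 g(15,-11)=105 g(15,-9)=455 g(15,-7)=1365 g(15,-5)=3003 g(15,-3)=5004 g(15,-1)=6420 g(15,1)=6330 g(15,3)=4550 g(15,5)=1638
t=16: g(16,-16)=1 g(16,-14)=16 g(16,-12)=120 g(16,-10)=560 g(16,-8)=1820 g(16,-6)=4368 g(16,-4)=8007 g(16,-2)=11424 g(16,0)=12750 g(16,2)=10880 g(16,4)=6188
t=17: g(17,-17)=1 g(17,-15)=17 g(17,-13)=136 g(17,-11)=680 g(17,-9)=2380 g(17,-7)=6188 g(17,-5)=12375 g(17,-3)=19431 g(17,-1)=24174 g(17,1)=23630 g(17,3)=17068 g(17,5)=6188
t=18: g(18,-18)=1 g(18,-16)=18 g(18,-14)=153 g(18,-12)=816 g(18,-10)=3060 g(18,-8)=8568 g(18,-6)=18563 g(18,-4)=31806 g(18,-2)=43605 g(18,0)=47804 g(18,2)=40698 g(18,4)=23256
Paths never hitting 6: Σ_s g(18,s) = 218348
Paths hitting 6: 2^18 - 218348 = 43796
P = 43796/262144 = 10949/65536

Answer: 10949/65536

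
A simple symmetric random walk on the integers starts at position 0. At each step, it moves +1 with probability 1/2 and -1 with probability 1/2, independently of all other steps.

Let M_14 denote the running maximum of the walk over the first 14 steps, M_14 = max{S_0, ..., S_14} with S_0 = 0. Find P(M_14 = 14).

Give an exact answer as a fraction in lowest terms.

Let M_14 = max(S_0,...,S_14). Use the reflection principle: for j ≥ 1, #{paths with M_14 ≥ j} = #{S_14 ≥ j} + #{S_14 ≥ j+1}.
By reflection, #{M_14 ≥ 14} = #{S_14 ≥ 14} + #{S_14 ≥ 15} = 1 + 0 = 1.
#{M_14 ≥ 15} = #{S_14 ≥ 15} + #{S_14 ≥ 16} = 0 + 0 = 0.
#{M_14 = 14} = 1 - 0 = 1.
P(M_14 = 14) = 1/16384 = 1/16384

Answer: 1/16384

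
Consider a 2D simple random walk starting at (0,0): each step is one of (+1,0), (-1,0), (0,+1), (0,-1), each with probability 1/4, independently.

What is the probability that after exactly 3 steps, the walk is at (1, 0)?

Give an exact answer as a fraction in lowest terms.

Answer: 9/64

Derivation:
Let h be the number of horizontal steps (so 3-h are vertical). To end at (1,0) need (h+1)/2 right-steps and ((3-h)+0)/2 up-steps.
Sum over h with 1 ≤ h ≤ 3, h ≡ 1 (mod 2), 3-h ≡ 0 (mod 2):
h=1: C(3,1)·C(1,1)·C(2,1) = 3·1·2 = 6
h=3: C(3,3)·C(3,2)·C(0,0) = 1·3·1 = 3
Total favorable: 9
Total paths: 4^3 = 64
P = 9/64 = 9/64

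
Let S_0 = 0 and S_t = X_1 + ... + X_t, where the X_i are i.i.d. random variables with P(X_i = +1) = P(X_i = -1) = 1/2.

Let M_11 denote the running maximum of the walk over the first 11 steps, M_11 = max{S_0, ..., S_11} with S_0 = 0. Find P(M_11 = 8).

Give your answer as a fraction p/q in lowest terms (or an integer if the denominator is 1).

Let M_11 = max(S_0,...,S_11). Use the reflection principle: for j ≥ 1, #{paths with M_11 ≥ j} = #{S_11 ≥ j} + #{S_11 ≥ j+1}.
By reflection, #{M_11 ≥ 8} = #{S_11 ≥ 8} + #{S_11 ≥ 9} = 12 + 12 = 24.
#{M_11 ≥ 9} = #{S_11 ≥ 9} + #{S_11 ≥ 10} = 12 + 1 = 13.
#{M_11 = 8} = 24 - 13 = 11.
P(M_11 = 8) = 11/2048 = 11/2048

Answer: 11/2048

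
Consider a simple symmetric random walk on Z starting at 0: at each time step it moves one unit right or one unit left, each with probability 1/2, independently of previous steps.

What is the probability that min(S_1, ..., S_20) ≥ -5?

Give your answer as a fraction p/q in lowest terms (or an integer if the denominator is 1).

Let f(t,s) = #length-t paths at position s with S_1..S_t all ≥ -5.
f(t,s) = f(t-1,s-1) + f(t-1,s+1) for s ≥ -5; f(t,s) = 0 for s < -5.
t=0: f(0,0)=1
t=1: f(1,-1)=1 f(1,1)=1
t=2: f(2,-2)=1 f(2,0)=2 f(2,2)=1
t=3: f(3,-3)=1 f(3,-1)=3 f(3,1)=3 f(3,3)=1
t=4: f(4,-4)=1 f(4,-2)=4 f(4,0)=6 f(4,2)=4 f(4,4)=1
t=5: f(5,-5)=1 f(5,-3)=5 f(5,-1)=10 f(5,1)=10 f(5,3)=5 f(5,5)=1
t=6: f(6,-4)=6 f(6,-2)=15 f(6,0)=20 f(6,2)=15 f(6,4)=6 f(6,6)=1
t=7: f(7,-5)=6 f(7,-3)=21 f(7,-1)=35 f(7,1)=35 f(7,3)=21 f(7,5)=7 f(7,7)=1
t=8: f(8,-4)=27 f(8,-2)=56 f(8,0)=70 f(8,2)=56 f(8,4)=28 f(8,6)=8 f(8,8)=1
t=9: f(9,-5)=27 f(9,-3)=83 f(9,-1)=126 f(9,1)=126 f(9,3)=84 f(9,5)=36 f(9,7)=9 f(9,9)=1
t=10: f(10,-4)=110 f(10,-2)=209 f(10,0)=252 f(10,2)=210 f(10,4)=120 f(10,6)=45 f(10,8)=10 f(10,10)=1
t=11: f(11,-5)=110 f(11,-3)=319 f(11,-1)=461 f(11,1)=462 f(11,3)=330 f(11,5)=165 f(11,7)=55 f(11,9)=11 f(11,11)=1
t=12: f(12,-4)=429 f(12,-2)=780 f(12,0)=923 f(12,2)=792 f(12,4)=495 f(12,6)=220 f(12,8)=66 f(12,10)=12 f(12,12)=1
t=13: f(13,-5)=429 f(13,-3)=1209 f(13,-1)=1703 f(13,1)=1715 f(13,3)=1287 f(13,5)=715 f(13,7)=286 f(13,9)=78 f(13,11)=13 f(13,13)=1
t=14: f(14,-4)=1638 f(14,-2)=2912 f(14,0)=3418 f(14,2)=3002 f(14,4)=2002 f(14,6)=1001 f(14,8)=364 f(14,10)=91 f(14,12)=14 f(14,14)=1
t=15: f(15,-5)=1638 f(15,-3)=4550 f(15,-1)=6330 f(15,1)=6420 f(15,3)=5004 f(15,5)=3003 f(15,7)=1365 f(15,9)=455 f(15,11)=105 f(15,13)=15 f(15,15)=1
t=16: f(16,-4)=6188 f(16,-2)=10880 f(16,0)=12750 f(16,2)=11424 f(16,4)=8007 f(16,6)=4368 f(16,8)=1820 f(16,10)=560 f(16,12)=120 f(16,14)=16 f(16,16)=1
t=17: f(17,-5)=6188 f(17,-3)=17068 f(17,-1)=23630 f(17,1)=24174 f(17,3)=19431 f(17,5)=12375 f(17,7)=6188 f(17,9)=2380 f(17,11)=680 f(17,13)=136 f(17,15)=17 f(17,17)=1
t=18: f(18,-4)=23256 f(18,-2)=40698 f(18,0)=47804 f(18,2)=43605 f(18,4)=31806 f(18,6)=18563 f(18,8)=8568 f(18,10)=3060 f(18,12)=816 f(18,14)=153 f(18,16)=18 f(18,18)=1
t=19: f(19,-5)=23256 f(19,-3)=63954 f(19,-1)=88502 f(19,1)=91409 f(19,3)=75411 f(19,5)=50369 f(19,7)=27131 f(19,9)=11628 f(19,11)=3876 f(19,13)=969 f(19,15)=171 f(19,17)=19 f(19,19)=1
t=20: f(20,-4)=87210 f(20,-2)=152456 f(20,0)=179911 f(20,2)=166820 f(20,4)=125780 f(20,6)=77500 f(20,8)=38759 f(20,10)=15504 f(20,12)=4845 f(20,14)=1140 f(20,16)=190 f(20,18)=20 f(20,20)=1
Σ_s f(20,s) = 850136
P = 850136/1048576 = 106267/131072

Answer: 106267/131072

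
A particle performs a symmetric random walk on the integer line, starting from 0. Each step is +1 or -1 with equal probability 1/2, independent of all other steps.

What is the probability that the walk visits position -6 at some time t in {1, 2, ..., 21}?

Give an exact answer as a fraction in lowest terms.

Count via complement. Let g(t,s) = #length-t paths at position s with S_1..S_t all ≠ -6.
g(t,s) = g(t-1,s-1) + g(t-1,s+1) for s ≠ -6; g(t,-6) = 0.
t=0: g(0,0)=1
t=1: g(1,-1)=1 g(1,1)=1
t=2: g(2,-2)=1 g(2,0)=2 g(2,2)=1
t=3: g(3,-3)=1 g(3,-1)=3 g(3,1)=3 g(3,3)=1
t=4: g(4,-4)=1 g(4,-2)=4 g(4,0)=6 g(4,2)=4 g(4,4)=1
t=5: g(5,-5)=1 g(5,-3)=5 g(5,-1)=10 g(5,1)=10 g(5,3)=5 g(5,5)=1
t=6: g(6,-4)=6 g(6,-2)=15 g(6,0)=20 g(6,2)=15 g(6,4)=6 g(6,6)=1
t=7: g(7,-5)=6 g(7,-3)=21 g(7,-1)=35 g(7,1)=35 g(7,3)=21 g(7,5)=7 g(7,7)=1
t=8: g(8,-4)=27 g(8,-2)=56 g(8,0)=70 g(8,2)=56 g(8,4)=28 g(8,6)=8 g(8,8)=1
t=9: g(9,-5)=27 g(9,-3)=83 g(9,-1)=126 g(9,1)=126 g(9,3)=84 g(9,5)=36 g(9,7)=9 g(9,9)=1
t=10: g(10,-4)=110 g(10,-2)=209 g(10,0)=252 g(10,2)=210 g(10,4)=120 g(10,6)=45 g(10,8)=10 g(10,10)=1
t=11: g(11,-5)=110 g(11,-3)=319 g(11,-1)=461 g(11,1)=462 g(11,3)=330 g(11,5)=165 g(11,7)=55 g(11,9)=11 g(11,11)=1
t=12: g(12,-4)=429 g(12,-2)=780 g(12,0)=923 g(12,2)=792 g(12,4)=495 g(12,6)=220 g(12,8)=66 g(12,10)=12 g(12,12)=1
t=13: g(13,-5)=429 g(13,-3)=1209 g(13,-1)=1703 g(13,1)=1715 g(13,3)=1287 g(13,5)=715 g(13,7)=286 g(13,9)=78 g(13,11)=13 g(13,13)=1
t=14: g(14,-4)=1638 g(14,-2)=2912 g(14,0)=3418 g(14,2)=3002 g(14,4)=2002 g(14,6)=1001 g(14,8)=364 g(14,10)=91 g(14,12)=14 g(14,14)=1
t=15: g(15,-5)=1638 g(15,-3)=4550 g(15,-1)=6330 g(15,1)=6420 g(15,3)=5004 g(15,5)=3003 g(15,7)=1365 g(15,9)=455 g(15,11)=105 g(15,13)=15 g(15,15)=1
t=16: g(16,-4)=6188 g(16,-2)=10880 g(16,0)=12750 g(16,2)=11424 g(16,4)=8007 g(16,6)=4368 g(16,8)=1820 g(16,10)=560 g(16,12)=120 g(16,14)=16 g(16,16)=1
t=17: g(17,-5)=6188 g(17,-3)=17068 g(17,-1)=23630 g(17,1)=24174 g(17,3)=19431 g(17,5)=12375 g(17,7)=6188 g(17,9)=2380 g(17,11)=680 g(17,13)=136 g(17,15)=17 g(17,17)=1
t=18: g(18,-4)=23256 g(18,-2)=40698 g(18,0)=47804 g(18,2)=43605 g(18,4)=31806 g(18,6)=18563 g(18,8)=8568 g(18,10)=3060 g(18,12)=816 g(18,14)=153 g(18,16)=18 g(18,18)=1
t=19: g(19,-5)=23256 g(19,-3)=63954 g(19,-1)=88502 g(19,1)=91409 g(19,3)=75411 g(19,5)=50369 g(19,7)=27131 g(19,9)=11628 g(19,11)=3876 g(19,13)=969 g(19,15)=171 g(19,17)=19 g(19,19)=1
t=20: g(20,-4)=87210 g(20,-2)=152456 g(20,0)=179911 g(20,2)=166820 g(20,4)=125780 g(20,6)=77500 g(20,8)=38759 g(20,10)=15504 g(20,12)=4845 g(20,14)=1140 g(20,16)=190 g(20,18)=20 g(20,20)=1
t=21: g(21,-5)=87210 g(21,-3)=239666 g(21,-1)=332367 g(21,1)=346731 g(21,3)=292600 g(21,5)=203280 g(21,7)=116259 g(21,9)=54263 g(21,11)=20349 g(21,13)=5985 g(21,15)=1330 g(21,17)=210 g(21,19)=21 g(21,21)=1
Paths never hitting -6: Σ_s g(21,s) = 1700272
Paths hitting -6: 2^21 - 1700272 = 396880
P = 396880/2097152 = 24805/131072

Answer: 24805/131072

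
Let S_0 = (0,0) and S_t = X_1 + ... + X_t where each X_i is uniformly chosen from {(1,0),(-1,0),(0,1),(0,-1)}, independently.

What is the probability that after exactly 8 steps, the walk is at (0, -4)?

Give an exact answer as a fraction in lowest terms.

Let h be the number of horizontal steps (so 8-h are vertical). To end at (0,-4) need (h+0)/2 right-steps and ((8-h)-4)/2 up-steps.
Sum over h with 0 ≤ h ≤ 4, h ≡ 0 (mod 2), 8-h ≡ 0 (mod 2):
h=0: C(8,0)·C(0,0)·C(8,2) = 1·1·28 = 28
h=2: C(8,2)·C(2,1)·C(6,1) = 28·2·6 = 336
h=4: C(8,4)·C(4,2)·C(4,0) = 70·6·1 = 420
Total favorable: 784
Total paths: 4^8 = 65536
P = 784/65536 = 49/4096

Answer: 49/4096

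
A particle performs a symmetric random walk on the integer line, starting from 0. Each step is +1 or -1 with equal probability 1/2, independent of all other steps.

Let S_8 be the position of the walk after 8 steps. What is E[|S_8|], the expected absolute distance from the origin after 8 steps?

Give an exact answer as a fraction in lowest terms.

S_8 takes values m ≡ 0 (mod 2) with |m| ≤ 8; P(S_8=m) = C(8,(8+m)/2)/2^8.
Total paths: 2^8 = 256
Distribution: P(S=-8)=1/256, P(S=-6)=8/256, P(S=-4)=28/256, P(S=-2)=56/256, P(S=0)=70/256, P(S=2)=56/256, P(S=4)=28/256, P(S=6)=8/256, P(S=8)=1/256
E[|S_8|] = Σ_m |m|·P(S_8=m) = 560/256 = 35/16

Answer: 35/16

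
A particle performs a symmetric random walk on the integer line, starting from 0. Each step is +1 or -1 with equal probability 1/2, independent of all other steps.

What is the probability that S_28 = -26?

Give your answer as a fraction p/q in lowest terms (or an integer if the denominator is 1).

Answer: 7/67108864

Derivation:
To reach position -26 after 28 steps: need 1 step of +1 and 27 of -1.
Favorable paths: C(28,1) = 28
Total paths: 2^28 = 268435456
P = 28/268435456 = 7/67108864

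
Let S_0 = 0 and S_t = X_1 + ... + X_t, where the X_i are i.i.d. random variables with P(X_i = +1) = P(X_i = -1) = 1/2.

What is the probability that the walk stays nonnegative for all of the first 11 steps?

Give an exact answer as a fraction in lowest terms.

Let f(t,s) = #length-t paths at position s with S_1..S_t all ≥ 0.
f(t,s) = f(t-1,s-1) + f(t-1,s+1) for s ≥ 0; f(t,s) = 0 for s < 0.
t=0: f(0,0)=1
t=1: f(1,1)=1
t=2: f(2,0)=1 f(2,2)=1
t=3: f(3,1)=2 f(3,3)=1
t=4: f(4,0)=2 f(4,2)=3 f(4,4)=1
t=5: f(5,1)=5 f(5,3)=4 f(5,5)=1
t=6: f(6,0)=5 f(6,2)=9 f(6,4)=5 f(6,6)=1
t=7: f(7,1)=14 f(7,3)=14 f(7,5)=6 f(7,7)=1
t=8: f(8,0)=14 f(8,2)=28 f(8,4)=20 f(8,6)=7 f(8,8)=1
t=9: f(9,1)=42 f(9,3)=48 f(9,5)=27 f(9,7)=8 f(9,9)=1
t=10: f(10,0)=42 f(10,2)=90 f(10,4)=75 f(10,6)=35 f(10,8)=9 f(10,10)=1
t=11: f(11,1)=132 f(11,3)=165 f(11,5)=110 f(11,7)=44 f(11,9)=10 f(11,11)=1
Σ_s f(11,s) = 462
P = 462/2048 = 231/1024

Answer: 231/1024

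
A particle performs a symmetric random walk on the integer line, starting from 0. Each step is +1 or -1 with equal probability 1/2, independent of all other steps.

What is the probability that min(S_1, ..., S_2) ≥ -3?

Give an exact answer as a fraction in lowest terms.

Let f(t,s) = #length-t paths at position s with S_1..S_t all ≥ -3.
f(t,s) = f(t-1,s-1) + f(t-1,s+1) for s ≥ -3; f(t,s) = 0 for s < -3.
t=0: f(0,0)=1
t=1: f(1,-1)=1 f(1,1)=1
t=2: f(2,-2)=1 f(2,0)=2 f(2,2)=1
Σ_s f(2,s) = 4
P = 4/4 = 1

Answer: 1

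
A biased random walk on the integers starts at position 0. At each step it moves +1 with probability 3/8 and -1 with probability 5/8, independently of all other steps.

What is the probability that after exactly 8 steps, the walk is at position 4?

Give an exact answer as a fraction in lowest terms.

Answer: 127575/4194304

Derivation:
To reach position 4 after 8 steps: need 6 steps of +1 and 2 steps of -1.
Number of such sequences: C(8,6) = 28
Each has probability (3/8)^6 · (5/8)^2 = 18225/16777216
P = 28 · 18225/16777216 = 127575/4194304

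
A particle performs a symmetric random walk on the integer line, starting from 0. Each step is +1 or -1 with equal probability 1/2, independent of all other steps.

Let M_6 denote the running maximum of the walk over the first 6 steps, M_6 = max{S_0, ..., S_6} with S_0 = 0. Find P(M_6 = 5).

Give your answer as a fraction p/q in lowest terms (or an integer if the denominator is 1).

Answer: 1/64

Derivation:
Let M_6 = max(S_0,...,S_6). Use the reflection principle: for j ≥ 1, #{paths with M_6 ≥ j} = #{S_6 ≥ j} + #{S_6 ≥ j+1}.
By reflection, #{M_6 ≥ 5} = #{S_6 ≥ 5} + #{S_6 ≥ 6} = 1 + 1 = 2.
#{M_6 ≥ 6} = #{S_6 ≥ 6} + #{S_6 ≥ 7} = 1 + 0 = 1.
#{M_6 = 5} = 2 - 1 = 1.
P(M_6 = 5) = 1/64 = 1/64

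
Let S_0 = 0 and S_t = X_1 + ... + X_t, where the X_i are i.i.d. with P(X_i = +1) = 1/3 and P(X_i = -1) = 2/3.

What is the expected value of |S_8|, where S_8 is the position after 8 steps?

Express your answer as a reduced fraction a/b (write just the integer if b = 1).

Answer: 20392/6561

Derivation:
S_8 takes values m ≡ 0 (mod 2) with |m| ≤ 8; P(S_8=m) = C(8,(8+m)/2) · (1/3)^((8+m)/2) · (2/3)^((8-m)/2).
Distribution: P(S=-8)=256/6561, P(S=-6)=1024/6561, P(S=-4)=1792/6561, P(S=-2)=1792/6561, P(S=0)=1120/6561, P(S=2)=448/6561, P(S=4)=112/6561, P(S=6)=16/6561, P(S=8)=1/6561
E[|S_8|] = Σ_m |m|·P(S_8=m) = 20392/6561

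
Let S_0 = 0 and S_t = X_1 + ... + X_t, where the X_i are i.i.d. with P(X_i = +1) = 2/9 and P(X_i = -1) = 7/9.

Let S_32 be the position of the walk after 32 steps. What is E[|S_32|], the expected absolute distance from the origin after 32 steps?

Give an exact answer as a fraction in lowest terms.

Answer: 6782847067881970798114278837920/381520424476945831628649898809

Derivation:
S_32 takes values m ≡ 0 (mod 2) with |m| ≤ 32; P(S_32=m) = C(32,(32+m)/2) · (2/9)^((32+m)/2) · (7/9)^((32-m)/2).
Distribution: P(S=-32)=1104427674243920646305299201/3433683820292512484657849089281, P(S=-30)=10097624450230131623362735552/3433683820292512484657849089281, P(S=-28)=44718051136733440046320686016/3433683820292512484657849089281, P(S=-26)=127765860390666971560916245760/3433683820292512484657849089281, P(S=-24)=264657853666381583947612223360/3433683820292512484657849089281, P(S=-22)=423452565866210534316179557376/3433683820292512484657849089281, P(S=-20)=60493223695172933473739936768/381520424476945831628649898809, P(S=-18)=64196890452020255931315851264/381520424476945831628649898809, P(S=-16)=57318652189303799938674867200/381520424476945831628649898809, P(S=-14)=131014062146980114145542553600/1144561273430837494885949696427, P(S=-12)=86094955125158360724213678080/1144561273430837494885949696427, P(S=-10)=49197117214376206128122101760/1144561273430837494885949696427, P(S=-8)=24598558607188103064061050880/1144561273430837494885949696427, P(S=-6)=10812553233928836511675187200/1144561273430837494885949696427, P(S=-4)=4192622682543834565751603200/1144561273430837494885949696427, P(S=-2)=479156878005009664657326080/381520424476945831628649898809, P(S=0)=145458337965806505342402560/381520424476945831628649898809, P(S=2)=39114847184082421604679680/381520424476945831628649898809, P(S=4)=27939176560058872574771200/1144561273430837494885949696427, P(S=6)=5881931907380815278899200/1144561273430837494885949696427, P(S=8)=1092358782799294266081280/1144561273430837494885949696427, P(S=10)=178344291069272533237760/1144561273430837494885949696427, P(S=12)=25477755867038933319680/1144561273430837494885949696427, P(S=14)=3164938617023469977600/1144561273430837494885949696427, P(S=16)=113033522036552499200/381520424476945831628649898809, P(S=18)=10334493443341942784/381520424476945831628649898809, P(S=20)=794961034103226368/381520424476945831628649898809, P(S=22)=454263448058986496/3433683820292512484657849089281, P(S=24)=23176706533621760/3433683820292512484657849089281, P(S=26)=913367745167360/3433683820292512484657849089281, P(S=28)=26096221290496/3433683820292512484657849089281, P(S=30)=481036337152/3433683820292512484657849089281, P(S=32)=4294967296/3433683820292512484657849089281
E[|S_32|] = Σ_m |m|·P(S_32=m) = 6782847067881970798114278837920/381520424476945831628649898809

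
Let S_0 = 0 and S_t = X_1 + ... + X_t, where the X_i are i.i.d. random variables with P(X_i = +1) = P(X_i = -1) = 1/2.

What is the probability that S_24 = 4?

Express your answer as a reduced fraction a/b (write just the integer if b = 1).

Answer: 245157/2097152

Derivation:
To reach position 4 after 24 steps: need 14 steps of +1 and 10 of -1.
Favorable paths: C(24,14) = 1961256
Total paths: 2^24 = 16777216
P = 1961256/16777216 = 245157/2097152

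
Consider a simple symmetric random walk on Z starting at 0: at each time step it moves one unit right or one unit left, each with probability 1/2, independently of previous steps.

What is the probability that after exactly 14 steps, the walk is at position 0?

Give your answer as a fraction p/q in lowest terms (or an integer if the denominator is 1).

To return to 0 after 14 steps: need exactly 7 steps of +1 and 7 of -1.
Favorable paths: C(14,7) = 3432
Total paths: 2^14 = 16384
P = 3432/16384 = 429/2048

Answer: 429/2048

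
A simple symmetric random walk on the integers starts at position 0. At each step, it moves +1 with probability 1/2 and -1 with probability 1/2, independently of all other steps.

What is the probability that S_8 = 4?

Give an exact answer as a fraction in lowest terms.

To reach position 4 after 8 steps: need 6 steps of +1 and 2 of -1.
Favorable paths: C(8,6) = 28
Total paths: 2^8 = 256
P = 28/256 = 7/64

Answer: 7/64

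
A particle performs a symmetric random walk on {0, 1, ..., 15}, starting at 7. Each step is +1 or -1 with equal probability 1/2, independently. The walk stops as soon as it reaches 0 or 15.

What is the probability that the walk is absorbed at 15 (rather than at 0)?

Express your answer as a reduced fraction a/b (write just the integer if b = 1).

Symmetric walk (p = 1/2): the harmonic-function argument gives P(hit 15 before 0 | start at 7) = a/N.
P = 7/15 = 7/15

Answer: 7/15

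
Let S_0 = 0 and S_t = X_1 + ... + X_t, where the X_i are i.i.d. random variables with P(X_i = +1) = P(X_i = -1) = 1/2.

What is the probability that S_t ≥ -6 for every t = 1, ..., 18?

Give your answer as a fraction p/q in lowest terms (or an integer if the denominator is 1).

Let f(t,s) = #length-t paths at position s with S_1..S_t all ≥ -6.
f(t,s) = f(t-1,s-1) + f(t-1,s+1) for s ≥ -6; f(t,s) = 0 for s < -6.
t=0: f(0,0)=1
t=1: f(1,-1)=1 f(1,1)=1
t=2: f(2,-2)=1 f(2,0)=2 f(2,2)=1
t=3: f(3,-3)=1 f(3,-1)=3 f(3,1)=3 f(3,3)=1
t=4: f(4,-4)=1 f(4,-2)=4 f(4,0)=6 f(4,2)=4 f(4,4)=1
t=5: f(5,-5)=1 f(5,-3)=5 f(5,-1)=10 f(5,1)=10 f(5,3)=5 f(5,5)=1
t=6: f(6,-6)=1 f(6,-4)=6 f(6,-2)=15 f(6,0)=20 f(6,2)=15 f(6,4)=6 f(6,6)=1
t=7: f(7,-5)=7 f(7,-3)=21 f(7,-1)=35 f(7,1)=35 f(7,3)=21 f(7,5)=7 f(7,7)=1
t=8: f(8,-6)=7 f(8,-4)=28 f(8,-2)=56 f(8,0)=70 f(8,2)=56 f(8,4)=28 f(8,6)=8 f(8,8)=1
t=9: f(9,-5)=35 f(9,-3)=84 f(9,-1)=126 f(9,1)=126 f(9,3)=84 f(9,5)=36 f(9,7)=9 f(9,9)=1
t=10: f(10,-6)=35 f(10,-4)=119 f(10,-2)=210 f(10,0)=252 f(10,2)=210 f(10,4)=120 f(10,6)=45 f(10,8)=10 f(10,10)=1
t=11: f(11,-5)=154 f(11,-3)=329 f(11,-1)=462 f(11,1)=462 f(11,3)=330 f(11,5)=165 f(11,7)=55 f(11,9)=11 f(11,11)=1
t=12: f(12,-6)=154 f(12,-4)=483 f(12,-2)=791 f(12,0)=924 f(12,2)=792 f(12,4)=495 f(12,6)=220 f(12,8)=66 f(12,10)=12 f(12,12)=1
t=13: f(13,-5)=637 f(13,-3)=1274 f(13,-1)=1715 f(13,1)=1716 f(13,3)=1287 f(13,5)=715 f(13,7)=286 f(13,9)=78 f(13,11)=13 f(13,13)=1
t=14: f(14,-6)=637 f(14,-4)=1911 f(14,-2)=2989 f(14,0)=3431 f(14,2)=3003 f(14,4)=2002 f(14,6)=1001 f(14,8)=364 f(14,10)=91 f(14,12)=14 f(14,14)=1
t=15: f(15,-5)=2548 f(15,-3)=4900 f(15,-1)=6420 f(15,1)=6434 f(15,3)=5005 f(15,5)=3003 f(15,7)=1365 f(15,9)=455 f(15,11)=105 f(15,13)=15 f(15,15)=1
t=16: f(16,-6)=2548 f(16,-4)=7448 f(16,-2)=11320 f(16,0)=12854 f(16,2)=11439 f(16,4)=8008 f(16,6)=4368 f(16,8)=1820 f(16,10)=560 f(16,12)=120 f(16,14)=16 f(16,16)=1
t=17: f(17,-5)=9996 f(17,-3)=18768 f(17,-1)=24174 f(17,1)=24293 f(17,3)=19447 f(17,5)=12376 f(17,7)=6188 f(17,9)=2380 f(17,11)=680 f(17,13)=136 f(17,15)=17 f(17,17)=1
t=18: f(18,-6)=9996 f(18,-4)=28764 f(18,-2)=42942 f(18,0)=48467 f(18,2)=43740 f(18,4)=31823 f(18,6)=18564 f(18,8)=8568 f(18,10)=3060 f(18,12)=816 f(18,14)=153 f(18,16)=18 f(18,18)=1
Σ_s f(18,s) = 236912
P = 236912/262144 = 14807/16384

Answer: 14807/16384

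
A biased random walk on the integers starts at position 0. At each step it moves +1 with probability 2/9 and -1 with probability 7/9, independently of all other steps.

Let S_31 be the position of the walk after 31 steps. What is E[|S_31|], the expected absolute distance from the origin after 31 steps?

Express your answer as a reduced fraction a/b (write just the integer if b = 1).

Answer: 81123809325291666878747531195/4710128697246244834921603689

Derivation:
S_31 takes values m ≡ 1 (mod 2) with |m| ≤ 31; P(S_31=m) = C(31,(31+m)/2) · (2/9)^((31+m)/2) · (7/9)^((31-m)/2).
Distribution: P(S=-31)=157775382034845806615042743/381520424476945831628649898809, P(S=-29)=1397439098022920001447521438/381520424476945831628649898809, P(S=-27)=1996341568604171430639316340/127173474825648610542883299603, P(S=-25)=16541115854148848996725763960/381520424476945831628649898809, P(S=-23)=33082231708297697993451527920/381520424476945831628649898809, P(S=-21)=1890413240474154171054373024/14130386091738734504764811067, P(S=-19)=7021534893189715492487671232/42391158275216203514294433201, P(S=-17)=7164831523662974992334358400/42391158275216203514294433201, P(S=-15)=2047094721046564283524102400/14130386091738734504764811067, P(S=-13)=13452336738305993863158387200/127173474825648610542883299603, P(S=-11)=8455754521220910428270986240/127173474825648610542883299603, P(S=-9)=1537409912949256441503815680/42391158275216203514294433201, P(S=-7)=2196299875641794916434022400/127173474825648610542883299603, P(S=-5)=917136211806463811258163200/127173474825648610542883299603, P(S=-3)=37434131094141380051353600/14130386091738734504764811067, P(S=-1)=36364584491451626335600640/42391158275216203514294433201, P(S=1)=10389881283271893238743040/42391158275216203514294433201, P(S=3)=873099267501839767961600/14130386091738734504764811067, P(S=5)=1746198535003679535923200/127173474825648610542883299603, P(S=7)=341362119624779458150400/127173474825648610542883299603, P(S=9)=19506406835701683322880/42391158275216203514294433201, P(S=11)=8757978579294633328640/127173474825648610542883299603, P(S=13)=1137399815492809523200/127173474825648610542883299603, P(S=15)=14129190254569062400/14130386091738734504764811067, P(S=17)=4036911501305446400/42391158275216203514294433201, P(S=19)=322952920104435712/42391158275216203514294433201, P(S=21)=7097866375921664/14130386091738734504764811067, P(S=23)=10139809108459520/381520424476945831628649898809, P(S=25)=413869759528960/381520424476945831628649898809, P(S=27)=4077534576640/127173474825648610542883299603, P(S=29)=233001975808/381520424476945831628649898809, P(S=31)=2147483648/381520424476945831628649898809
E[|S_31|] = Σ_m |m|·P(S_31=m) = 81123809325291666878747531195/4710128697246244834921603689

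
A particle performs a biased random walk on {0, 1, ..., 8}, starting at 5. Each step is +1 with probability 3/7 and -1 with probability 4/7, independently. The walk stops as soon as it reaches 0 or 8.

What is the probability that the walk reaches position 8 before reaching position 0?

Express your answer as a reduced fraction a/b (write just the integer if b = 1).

Biased walk: p = 3/7, q = 4/7, r = q/p = 4/3
Gambler's ruin: P(hit 8 before 0 | start at 5) = (1 - r^a)/(1 - r^N)
r^5 = 1024/243; r^8 = 65536/6561
P = (1 - 1024/243) / (1 - 65536/6561) = -781/243 / -58975/6561 = 21087/58975

Answer: 21087/58975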